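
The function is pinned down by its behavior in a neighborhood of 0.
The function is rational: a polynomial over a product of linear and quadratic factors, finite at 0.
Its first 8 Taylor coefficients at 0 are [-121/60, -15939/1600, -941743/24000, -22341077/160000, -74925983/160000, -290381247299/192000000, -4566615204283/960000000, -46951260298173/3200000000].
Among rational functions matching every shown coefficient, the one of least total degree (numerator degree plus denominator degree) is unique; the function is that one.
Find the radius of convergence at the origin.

The radius of convergence is -4/5 + (2/55)*sqrt(1034).

No rational of total degree below 6 reproduces all 8 coefficients; solving the [2/4] Pade equations on them gives f(ρ) = (ρ**2/5 - 19*ρ/33 - 16/15)/(ρ**2 + 8*ρ/5 - 8/11)**2, whose expansion matches every shown term.
Denominator factor (ρ**2 + 8*ρ/5 - 8/11)^2: discriminant 1504/275, real irrational roots -4/5 + (2/55)*sqrt(1034) and -4/5 - (2/55)*sqrt(1034); poles of order 2, moduli -4/5 + (2/55)*sqrt(1034) and 4/5 + (2/55)*sqrt(1034).
The radius of convergence is the smallest modulus among the singular points: -4/5 + (2/55)*sqrt(1034).


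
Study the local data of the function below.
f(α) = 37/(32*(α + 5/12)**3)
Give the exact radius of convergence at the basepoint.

Denominator factor (α + 5/12)^3: pole of order 3 at -5/12, modulus 5/12.
The radius of convergence is the smallest modulus among the singular points: 5/12.

The radius of convergence is 5/12.


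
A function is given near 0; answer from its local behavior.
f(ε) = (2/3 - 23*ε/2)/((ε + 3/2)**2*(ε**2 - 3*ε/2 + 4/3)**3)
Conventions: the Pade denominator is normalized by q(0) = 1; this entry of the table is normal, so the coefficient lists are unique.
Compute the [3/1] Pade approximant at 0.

Taylor coefficients needed (expand at 0): a_0 = 1/8, a_1 = -365/192, a_2 = -793/192, a_3 = -257483/55296, a_4 = -2546245/2654208.
Write the denominator as Q(ε) = 1 + q1*ε. Requiring Q*f - P = O(ε^5) with deg P <= 3 kills the coefficients of ε^4..ε^4 in Q*f:
  ε^4: a_4 + q1*a_3 = 0, i.e. -2546245/2654208 + (-257483/55296)*q1 = 0.
Solving this linear system: q1 = -2546245/12359184.
The numerator is Q*f truncated at degree 3: P0 = a_0 = 1/8; P1 = a_1 + q1*a_0 = -63502945/32957824; P2 = a_2 + q1*a_1 = -8871453487/2372963328; P3 = a_3 + q1*a_2 = -54182461579/14237779968.

The Pade approximant has numerator coefficients [1/8, -63502945/32957824, -8871453487/2372963328, -54182461579/14237779968]; denominator coefficients [1, -2546245/12359184].


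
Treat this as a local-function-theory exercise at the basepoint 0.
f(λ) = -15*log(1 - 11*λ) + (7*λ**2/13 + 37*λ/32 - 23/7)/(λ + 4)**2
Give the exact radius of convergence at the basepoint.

The radius of convergence is 1/11.

Denominator factor (λ + 4)^2: pole of order 2 at -4, modulus 4.
Branch term (-15)*log(1 - λ/(1/11)): its argument vanishes at λ = 1/11, a logarithmic branch point, modulus 1/11.
The radius of convergence is the smallest modulus among the singular points: 1/11.


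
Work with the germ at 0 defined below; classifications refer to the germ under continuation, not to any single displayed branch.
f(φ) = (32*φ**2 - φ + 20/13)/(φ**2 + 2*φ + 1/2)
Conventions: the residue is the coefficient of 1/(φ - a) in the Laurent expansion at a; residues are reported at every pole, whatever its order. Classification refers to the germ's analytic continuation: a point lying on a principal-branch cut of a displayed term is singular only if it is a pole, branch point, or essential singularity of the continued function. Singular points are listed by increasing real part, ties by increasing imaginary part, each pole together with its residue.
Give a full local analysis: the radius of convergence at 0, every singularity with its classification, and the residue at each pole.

Radius of convergence at 0: 1 - (1/2)*sqrt(2).
At -1 - (1/2)*sqrt(2): a pole of order 1; residue -65/2 - (657/26)*sqrt(2).
At -1 + (1/2)*sqrt(2): a pole of order 1; residue -65/2 + (657/26)*sqrt(2).

Denominator factor (φ**2 + 2*φ + 1/2): discriminant 2, real irrational roots -1 + (1/2)*sqrt(2) and -1 - (1/2)*sqrt(2); poles of order 1, moduli 1 - (1/2)*sqrt(2) and 1 + (1/2)*sqrt(2).
The radius of convergence is the smallest modulus among the singular points: 1 - (1/2)*sqrt(2).
The factor φ**2 + 2*φ + 1/2 splits as (φ - a)(φ - a') with a = -1 - (1/2)*sqrt(2), a' = -1 + (1/2)*sqrt(2). At the order-1 pole a set g(φ) = (φ - a)*f(φ) = [32*φ**2 - φ + 20/13] / (φ - a').
Simple pole: residue = g(a) at a = -1 - (1/2)*sqrt(2), which is -65/2 - (657/26)*sqrt(2).
The factor φ**2 + 2*φ + 1/2 splits as (φ - a)(φ - a') with a = -1 + (1/2)*sqrt(2), a' = -1 - (1/2)*sqrt(2). At the order-1 pole a set g(φ) = (φ - a)*f(φ) = [32*φ**2 - φ + 20/13] / (φ - a').
Simple pole: residue = g(a) at a = -1 + (1/2)*sqrt(2), which is -65/2 + (657/26)*sqrt(2).
List the singular points by increasing real part (a conjugate pair: the negative imaginary part first).


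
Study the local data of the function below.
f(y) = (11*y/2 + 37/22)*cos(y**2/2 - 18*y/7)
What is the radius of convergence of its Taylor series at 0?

The radius of convergence is infinite.

The factor cos(y**2/2 - 18*y/7) is entire and contributes no finite singular point.
The polynomial part has no poles.
No finite singular points: the Taylor series at 0 converges everywhere.


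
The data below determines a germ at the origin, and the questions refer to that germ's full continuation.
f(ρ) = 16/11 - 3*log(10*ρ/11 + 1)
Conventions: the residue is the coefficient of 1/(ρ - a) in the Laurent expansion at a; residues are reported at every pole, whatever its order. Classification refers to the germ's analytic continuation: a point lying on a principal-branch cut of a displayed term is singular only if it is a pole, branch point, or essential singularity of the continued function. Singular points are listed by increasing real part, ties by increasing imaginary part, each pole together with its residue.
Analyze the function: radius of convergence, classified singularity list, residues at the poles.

Branch term (-3)*log(1 - ρ/(-11/10)): its argument vanishes at ρ = -11/10, a logarithmic branch point, modulus 11/10.
The radius of convergence is the smallest modulus among the singular points: 11/10.

Radius of convergence at 0: 11/10.
At -11/10: a logarithmic branch point.


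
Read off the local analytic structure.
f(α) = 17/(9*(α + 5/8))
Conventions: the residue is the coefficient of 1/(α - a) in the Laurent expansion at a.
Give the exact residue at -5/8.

The residue is 17/9.

At the order-1 pole -5/8 set g(α) = (α - (-5/8))*f(α) = 17/9.
Simple pole: residue = g(a) at a = -5/8, which is 17/9.


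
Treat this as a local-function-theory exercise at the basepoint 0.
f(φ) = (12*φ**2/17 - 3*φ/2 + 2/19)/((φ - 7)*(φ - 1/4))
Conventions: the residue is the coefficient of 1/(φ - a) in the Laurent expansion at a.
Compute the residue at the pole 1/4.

The residue is 583/17442.

At the order-1 pole 1/4 set g(φ) = (φ - (1/4))*f(φ) = (12*φ**2/17 - 3*φ/2 + 2/19)/(φ - 7).
Simple pole: residue = g(a) at a = 1/4, which is 583/17442.


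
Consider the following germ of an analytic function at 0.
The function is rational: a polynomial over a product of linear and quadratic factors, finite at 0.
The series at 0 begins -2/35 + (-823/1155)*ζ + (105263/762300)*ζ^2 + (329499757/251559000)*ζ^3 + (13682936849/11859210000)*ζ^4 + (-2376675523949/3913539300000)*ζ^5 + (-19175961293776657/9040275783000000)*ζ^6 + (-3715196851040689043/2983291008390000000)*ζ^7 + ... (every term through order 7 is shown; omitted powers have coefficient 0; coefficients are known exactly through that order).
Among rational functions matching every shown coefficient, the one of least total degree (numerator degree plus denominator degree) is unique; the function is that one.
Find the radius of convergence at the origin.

The radius of convergence is (1/2)*sqrt(3).

No rational of total degree below 5 reproduces all 8 coefficients; solving the [2/3] Pade equations on them gives f(ζ) = (-19*ζ**2/8 + 8*ζ/5 + 1/7)/((ζ - 10/3)*(ζ**2 - 8*ζ/11 + 3/4)), whose expansion matches every shown term.
Denominator factor (ζ**2 - 8*ζ/11 + 3/4): discriminant -299/121, complex-conjugate roots (4/11) + ((1/22)*sqrt(299))*i and (4/11) - ((1/22)*sqrt(299))*i; poles of order 1, moduli (1/2)*sqrt(3) and (1/2)*sqrt(3).
Denominator factor (ζ - 10/3): pole of order 1 at 10/3, modulus 10/3.
The radius of convergence is the smallest modulus among the singular points: (1/2)*sqrt(3).


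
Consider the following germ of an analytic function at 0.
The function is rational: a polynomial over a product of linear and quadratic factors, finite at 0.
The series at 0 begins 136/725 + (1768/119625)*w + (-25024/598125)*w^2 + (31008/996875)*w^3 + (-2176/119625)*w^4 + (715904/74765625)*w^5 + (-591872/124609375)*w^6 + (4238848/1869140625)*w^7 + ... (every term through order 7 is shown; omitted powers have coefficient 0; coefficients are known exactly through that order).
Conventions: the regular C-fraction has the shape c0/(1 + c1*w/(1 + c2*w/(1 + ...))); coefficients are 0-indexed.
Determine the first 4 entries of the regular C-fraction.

The regular C-fraction coefficients are [136/725, -13/165, 6241/2145, -132/65].

Taylor coefficients (read off): a_0 = 136/725, a_1 = 1768/119625, a_2 = -25024/598125, a_3 = 31008/996875.
c0 = a_0 = 136/725. Peel one level at a time: if S = 1 + c*w/S' with S'(0) = 1, then c is the w-coefficient of S and S' = c*w/(S - 1).
S_1 = c0/f = 1 + (-13/165)*w + (6241/27225)*w^2 + ...; c1 = -13/165.
S_2 = c1*w/(S_1 - 1) = 1 + (6241/2145)*w + (24964/4225)*w^2 + ...; c2 = 6241/2145.
S_3 = c2*w/(S_2 - 1) = 1 + (-132/65)*w + ...; c3 = -132/65.


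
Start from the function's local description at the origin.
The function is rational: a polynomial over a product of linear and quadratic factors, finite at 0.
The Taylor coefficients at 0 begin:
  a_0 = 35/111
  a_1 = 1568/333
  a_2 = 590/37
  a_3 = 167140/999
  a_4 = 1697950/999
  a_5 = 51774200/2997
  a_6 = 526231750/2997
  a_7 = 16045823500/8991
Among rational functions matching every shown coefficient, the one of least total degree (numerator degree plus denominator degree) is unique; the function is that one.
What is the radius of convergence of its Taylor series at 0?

The radius of convergence is -3 + (4/5)*sqrt(15).

No rational of total degree below 4 reproduces all 8 coefficients; solving the [2/2] Pade equations on them gives f(ζ) = (19*ζ**2 - 14*ζ/15 - 7/37)/(ζ**2 + 6*ζ - 3/5), whose expansion matches every shown term.
Denominator factor (ζ**2 + 6*ζ - 3/5): discriminant 192/5, real irrational roots -3 + (4/5)*sqrt(15) and -3 - (4/5)*sqrt(15); poles of order 1, moduli -3 + (4/5)*sqrt(15) and 3 + (4/5)*sqrt(15).
The radius of convergence is the smallest modulus among the singular points: -3 + (4/5)*sqrt(15).


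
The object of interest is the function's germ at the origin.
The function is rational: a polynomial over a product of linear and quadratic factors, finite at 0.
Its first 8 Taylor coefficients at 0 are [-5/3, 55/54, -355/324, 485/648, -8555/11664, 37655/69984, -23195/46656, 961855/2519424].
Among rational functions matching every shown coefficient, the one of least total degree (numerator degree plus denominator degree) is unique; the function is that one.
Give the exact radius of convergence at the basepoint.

No rational of total degree below 3 reproduces all 8 coefficients; solving the [1/2] Pade equations on them gives f(ω) = (3 - 4*ω/3)/((ω - 3/2)*(ω + 6/5)), whose expansion matches every shown term.
Denominator factor (ω - 3/2): pole of order 1 at 3/2, modulus 3/2.
Denominator factor (ω + 6/5): pole of order 1 at -6/5, modulus 6/5.
The radius of convergence is the smallest modulus among the singular points: 6/5.

The radius of convergence is 6/5.


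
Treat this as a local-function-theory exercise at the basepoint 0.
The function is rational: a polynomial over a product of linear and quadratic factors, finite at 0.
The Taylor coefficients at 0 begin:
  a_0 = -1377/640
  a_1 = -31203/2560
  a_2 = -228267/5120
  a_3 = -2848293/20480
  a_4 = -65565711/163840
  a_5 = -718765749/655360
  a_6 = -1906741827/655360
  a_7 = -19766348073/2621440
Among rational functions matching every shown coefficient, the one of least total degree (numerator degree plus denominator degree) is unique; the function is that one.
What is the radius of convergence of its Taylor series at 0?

The radius of convergence is 4/9.

No rational of total degree below 4 reproduces all 8 coefficients; solving the [1/3] Pade equations on them gives f(τ) = (14*τ/9 + 17/10)/((τ - 4)*(τ - 4/9)**2), whose expansion matches every shown term.
Denominator factor (τ - 4): pole of order 1 at 4, modulus 4.
Denominator factor (τ - 4/9)^2: pole of order 2 at 4/9, modulus 4/9.
The radius of convergence is the smallest modulus among the singular points: 4/9.


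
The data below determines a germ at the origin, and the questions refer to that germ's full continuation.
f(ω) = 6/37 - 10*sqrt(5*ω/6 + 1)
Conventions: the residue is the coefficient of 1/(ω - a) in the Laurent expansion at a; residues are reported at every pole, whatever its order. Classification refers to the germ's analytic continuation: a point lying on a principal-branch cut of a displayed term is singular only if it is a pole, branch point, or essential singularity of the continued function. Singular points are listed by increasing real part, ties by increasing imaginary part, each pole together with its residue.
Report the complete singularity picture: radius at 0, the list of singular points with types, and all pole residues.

Radius of convergence at 0: 6/5.
At -6/5: an algebraic (square-root) branch point.

Branch term (-10)*sqrt(1 - ω/(-6/5)): its argument vanishes at ω = -6/5, a square-root branch point, modulus 6/5.
The radius of convergence is the smallest modulus among the singular points: 6/5.


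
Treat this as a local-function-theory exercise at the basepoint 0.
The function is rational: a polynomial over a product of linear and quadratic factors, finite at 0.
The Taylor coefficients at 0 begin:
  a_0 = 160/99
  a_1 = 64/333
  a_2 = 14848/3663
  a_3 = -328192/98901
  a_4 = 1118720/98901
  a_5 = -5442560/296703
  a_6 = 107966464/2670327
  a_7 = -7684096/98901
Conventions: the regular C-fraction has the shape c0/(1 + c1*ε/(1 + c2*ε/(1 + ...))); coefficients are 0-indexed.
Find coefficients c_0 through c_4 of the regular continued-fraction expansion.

Taylor coefficients (read off): a_0 = 160/99, a_1 = 64/333, a_2 = 14848/3663, a_3 = -328192/98901, a_4 = 1118720/98901.
c0 = a_0 = 160/99. Peel one level at a time: if S = 1 + c*ε/S' with S'(0) = 1, then c is the ε-coefficient of S and S' = c*ε/(S - 1).
S_1 = c0/f = 1 + (-22/185)*ε + (-85356/34225)*ε^2 + ...; c1 = -22/185.
S_2 = c1*ε/(S_1 - 1) = 1 + (-42678/2035)*ε + (1509656/3267)*ε^2 + ...; c2 = -42678/2035.
S_3 = c2*ε/(S_2 - 1) = 1 + (139643180/6337683)*ε + (200825452780/331952279409)*ε^2 + ...; c3 = 139643180/6337683.
S_4 = c3*ε/(S_3 - 1) = 1 + (-2985243217/108724104171)*ε + ...; c4 = -2985243217/108724104171.

The regular C-fraction coefficients are [160/99, -22/185, -42678/2035, 139643180/6337683, -2985243217/108724104171].


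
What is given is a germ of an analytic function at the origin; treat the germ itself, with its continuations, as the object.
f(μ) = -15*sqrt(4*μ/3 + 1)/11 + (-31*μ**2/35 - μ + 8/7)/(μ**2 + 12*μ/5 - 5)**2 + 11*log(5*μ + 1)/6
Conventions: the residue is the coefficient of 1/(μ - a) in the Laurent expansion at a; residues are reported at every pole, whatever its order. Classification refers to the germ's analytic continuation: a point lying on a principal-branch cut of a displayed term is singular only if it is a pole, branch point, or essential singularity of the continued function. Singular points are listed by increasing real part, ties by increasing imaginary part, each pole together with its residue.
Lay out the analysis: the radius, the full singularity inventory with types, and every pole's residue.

Radius of convergence at 0: 1/5.
At -6/5 - (1/5)*sqrt(161): a pole of order 2; residue (5925/725788)*sqrt(161).
At -3/4: an algebraic (square-root) branch point.
At -1/5: a logarithmic branch point.
At -6/5 + (1/5)*sqrt(161): a pole of order 2; residue -(5925/725788)*sqrt(161).

Denominator factor (μ**2 + 12*μ/5 - 5)^2: discriminant 644/25, real irrational roots -6/5 + (1/5)*sqrt(161) and -6/5 - (1/5)*sqrt(161); poles of order 2, moduli -6/5 + (1/5)*sqrt(161) and 6/5 + (1/5)*sqrt(161).
Branch term (-15/11)*sqrt(1 - μ/(-3/4)): its argument vanishes at μ = -3/4, a square-root branch point, modulus 3/4.
Branch term (11/6)*log(1 - μ/(-1/5)): its argument vanishes at μ = -1/5, a logarithmic branch point, modulus 1/5.
The radius of convergence is the smallest modulus among the singular points: 1/5.
The branch terms are analytic at -6/5 - (1/5)*sqrt(161) and contribute nothing to the residue; only the rational part matters.
The factor μ**2 + 12*μ/5 - 5 splits as (μ - a)(μ - a') with a = -6/5 - (1/5)*sqrt(161), a' = -6/5 + (1/5)*sqrt(161). At the order-2 pole a set g(μ) = (μ - a)^2*(rational part) = [-31*μ**2/35 - μ + 8/7] / (μ - a')^2.
Order-2 pole: residue = g'(a); g'(-6/5 - (1/5)*sqrt(161)) = (5925/725788)*sqrt(161), so the residue is (5925/725788)*sqrt(161).
The branch terms are analytic at -6/5 + (1/5)*sqrt(161) and contribute nothing to the residue; only the rational part matters.
The factor μ**2 + 12*μ/5 - 5 splits as (μ - a)(μ - a') with a = -6/5 + (1/5)*sqrt(161), a' = -6/5 - (1/5)*sqrt(161). At the order-2 pole a set g(μ) = (μ - a)^2*(rational part) = [-31*μ**2/35 - μ + 8/7] / (μ - a')^2.
Order-2 pole: residue = g'(a); g'(-6/5 + (1/5)*sqrt(161)) = -(5925/725788)*sqrt(161), so the residue is -(5925/725788)*sqrt(161).
List the singular points by increasing real part (a conjugate pair: the negative imaginary part first).


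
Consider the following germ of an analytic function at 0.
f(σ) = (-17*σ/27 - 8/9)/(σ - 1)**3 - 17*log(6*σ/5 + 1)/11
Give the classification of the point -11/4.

Denominator factors: σ - 1 = -15/4 at σ = -11/4 — none vanishes.
Branch term log(1 - σ/(-5/6)): argument at -11/4 is -23/10, nonzero, so -11/4 is not its branch point (a point on a principal cut is still regular for the continued germ).
So the germ continues analytically to -11/4.

The point is a regular point.


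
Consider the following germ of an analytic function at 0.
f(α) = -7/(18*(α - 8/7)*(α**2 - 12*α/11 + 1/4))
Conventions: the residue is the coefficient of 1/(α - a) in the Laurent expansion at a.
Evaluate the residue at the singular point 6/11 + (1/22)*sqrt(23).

The residue is 3773/6003 + (2156/6003)*sqrt(23).

The factor α**2 - 12*α/11 + 1/4 splits as (α - a)(α - a') with a = 6/11 + (1/22)*sqrt(23), a' = 6/11 - (1/22)*sqrt(23). At the order-1 pole a set g(α) = (α - a)*f(α) = [-7/(18*(α - 8/7))] / (α - a').
Simple pole: residue = g(a) at a = 6/11 + (1/22)*sqrt(23), which is 3773/6003 + (2156/6003)*sqrt(23).


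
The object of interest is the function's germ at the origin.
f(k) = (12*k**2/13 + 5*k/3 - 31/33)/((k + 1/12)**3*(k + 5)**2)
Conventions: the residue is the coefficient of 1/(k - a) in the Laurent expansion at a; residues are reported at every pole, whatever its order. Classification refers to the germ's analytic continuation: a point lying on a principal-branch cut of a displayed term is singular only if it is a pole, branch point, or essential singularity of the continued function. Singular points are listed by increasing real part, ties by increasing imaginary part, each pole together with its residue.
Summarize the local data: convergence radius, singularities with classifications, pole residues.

Denominator factor (k + 5)^2: pole of order 2 at -5, modulus 5.
Denominator factor (k + 1/12)^3: pole of order 3 at -1/12, modulus 1/12.
The radius of convergence is the smallest modulus among the singular points: 1/12.
At the order-2 pole -5 set g(k) = (k - (-5))^2*f(k) = (12*k**2/13 + 5*k/3 - 31/33)/(k + 1/12)**3.
Order-2 pole: residue = g'(a); g'(-5) = -12520512/1732782623, so the residue is -12520512/1732782623.
At the order-3 pole -1/12 set g(k) = (k - (-1/12))^3*f(k) = (12*k**2/13 + 5*k/3 - 31/33)/(k + 5)**2.
Order-3 pole: residue = g''(a)/2; g''(-1/12) = 25041024/1732782623, so the residue is 12520512/1732782623.
List the singular points by increasing real part (a conjugate pair: the negative imaginary part first).

Radius of convergence at 0: 1/12.
At -5: a pole of order 2; residue -12520512/1732782623.
At -1/12: a pole of order 3; residue 12520512/1732782623.


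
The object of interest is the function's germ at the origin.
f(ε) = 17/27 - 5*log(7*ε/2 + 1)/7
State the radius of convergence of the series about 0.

The radius of convergence is 2/7.

Branch term (-5/7)*log(1 - ε/(-2/7)): its argument vanishes at ε = -2/7, a logarithmic branch point, modulus 2/7.
The radius of convergence is the smallest modulus among the singular points: 2/7.


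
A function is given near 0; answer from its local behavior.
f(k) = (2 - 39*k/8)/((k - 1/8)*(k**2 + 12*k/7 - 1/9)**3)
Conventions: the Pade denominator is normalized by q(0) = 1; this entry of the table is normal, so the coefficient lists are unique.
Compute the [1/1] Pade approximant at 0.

Taylor coefficients needed (expand at 0): a_0 = 11664, a_1 = 4233303/7, a_2 = 1004308308/49.
Write the denominator as Q(k) = 1 + q1*k. Requiring Q*f - P = O(k^3) with deg P <= 1 kills the coefficients of k^2..k^2 in Q*f:
  k^2: a_2 + q1*a_1 = 0, i.e. 1004308308/49 + (4233303/7)*q1 = 0.
Solving this linear system: q1 = -1377652/40649.
The numerator is Q*f truncated at degree 1: P0 = a_0 = 11664; P1 = a_1 + q1*a_0 = 8513857593/40649.

The Pade approximant has numerator coefficients [11664, 8513857593/40649]; denominator coefficients [1, -1377652/40649].


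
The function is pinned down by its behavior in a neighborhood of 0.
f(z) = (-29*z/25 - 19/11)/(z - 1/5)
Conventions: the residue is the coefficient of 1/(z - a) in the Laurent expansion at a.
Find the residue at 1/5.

The residue is -2694/1375.

At the order-1 pole 1/5 set g(z) = (z - (1/5))*f(z) = -29*z/25 - 19/11.
Simple pole: residue = g(a) at a = 1/5, which is -2694/1375.


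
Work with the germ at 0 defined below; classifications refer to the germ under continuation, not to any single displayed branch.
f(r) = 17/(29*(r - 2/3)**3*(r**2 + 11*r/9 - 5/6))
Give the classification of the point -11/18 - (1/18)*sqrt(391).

The point is a pole of order 1.

The denominator factor r**2 + 11*r/9 - 5/6 vanishes at -11/18 - (1/18)*sqrt(391) and appears to the power 1; the numerator there equals 17/29, nonzero, and no other factor vanishes.
Hence a pole whose order is the multiplicity, 1.


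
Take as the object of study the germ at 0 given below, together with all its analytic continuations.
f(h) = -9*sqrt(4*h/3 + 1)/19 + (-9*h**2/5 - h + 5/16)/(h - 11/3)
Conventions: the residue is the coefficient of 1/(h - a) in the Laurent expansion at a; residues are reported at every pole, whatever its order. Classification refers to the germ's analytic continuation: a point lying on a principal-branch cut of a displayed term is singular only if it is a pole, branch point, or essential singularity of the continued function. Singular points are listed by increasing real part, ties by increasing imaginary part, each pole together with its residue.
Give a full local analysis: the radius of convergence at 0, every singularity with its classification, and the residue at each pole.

Denominator factor (h - 11/3): pole of order 1 at 11/3, modulus 11/3.
Branch term (-9/19)*sqrt(1 - h/(-3/4)): its argument vanishes at h = -3/4, a square-root branch point, modulus 3/4.
The radius of convergence is the smallest modulus among the singular points: 3/4.
The branch term is analytic at 11/3 and contributes nothing to the residue; only the rational part matters.
At the order-1 pole 11/3 set g(h) = (h - (11/3))*(rational part) = -9*h**2/5 - h + 5/16.
Simple pole: residue = g(a) at a = 11/3, which is -6613/240.
List the singular points by increasing real part (a conjugate pair: the negative imaginary part first).

Radius of convergence at 0: 3/4.
At -3/4: an algebraic (square-root) branch point.
At 11/3: a pole of order 1; residue -6613/240.


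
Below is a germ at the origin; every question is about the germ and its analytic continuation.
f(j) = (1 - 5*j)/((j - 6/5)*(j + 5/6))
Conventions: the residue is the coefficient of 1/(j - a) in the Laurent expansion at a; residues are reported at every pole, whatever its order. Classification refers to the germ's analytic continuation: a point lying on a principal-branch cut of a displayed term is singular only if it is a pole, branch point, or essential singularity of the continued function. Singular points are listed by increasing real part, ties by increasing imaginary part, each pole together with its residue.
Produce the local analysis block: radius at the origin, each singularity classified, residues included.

Radius of convergence at 0: 5/6.
At -5/6: a pole of order 1; residue -155/61.
At 6/5: a pole of order 1; residue -150/61.

Denominator factor (j - 6/5): pole of order 1 at 6/5, modulus 6/5.
Denominator factor (j + 5/6): pole of order 1 at -5/6, modulus 5/6.
The radius of convergence is the smallest modulus among the singular points: 5/6.
At the order-1 pole -5/6 set g(j) = (j - (-5/6))*f(j) = (1 - 5*j)/(j - 6/5).
Simple pole: residue = g(a) at a = -5/6, which is -155/61.
At the order-1 pole 6/5 set g(j) = (j - (6/5))*f(j) = (1 - 5*j)/(j + 5/6).
Simple pole: residue = g(a) at a = 6/5, which is -150/61.
List the singular points by increasing real part (a conjugate pair: the negative imaginary part first).


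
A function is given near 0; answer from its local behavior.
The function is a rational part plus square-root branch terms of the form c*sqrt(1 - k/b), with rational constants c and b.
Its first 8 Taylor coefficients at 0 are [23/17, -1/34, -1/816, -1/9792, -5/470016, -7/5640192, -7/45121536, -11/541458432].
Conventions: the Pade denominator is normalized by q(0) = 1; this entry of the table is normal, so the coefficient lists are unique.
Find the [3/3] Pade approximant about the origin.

Taylor coefficients needed (read off): a_0 = 23/17, a_1 = -1/34, a_2 = -1/816, a_3 = -1/9792, a_4 = -5/470016, a_5 = -7/5640192, a_6 = -7/45121536.
Write the denominator as Q(k) = 1 + q1*k + q2*k^2 + q3*k^3. Requiring Q*f - P = O(k^7) with deg P <= 3 kills the coefficients of k^4..k^6 in Q*f:
  k^4: a_4 + q1*a_3 + q2*a_2 + q3*a_1 = 0, i.e. -5/470016 + (-1/9792)*q1 + (-1/816)*q2 + (-1/34)*q3 = 0.
  k^5: a_5 + q1*a_4 + q2*a_3 + q3*a_2 = 0, i.e. -7/5640192 + (-5/470016)*q1 + (-1/9792)*q2 + (-1/816)*q3 = 0.
  k^6: a_6 + q1*a_5 + q2*a_4 + q3*a_3 = 0, i.e. -7/45121536 + (-7/5640192)*q1 + (-5/470016)*q2 + (-1/9792)*q3 = 0.
Solving this linear system: q1 = -5/24, q2 = 1/96, q3 = -1/13824.
The numerator is Q*f truncated at degree 3: P0 = a_0 = 23/17; P1 = a_1 + q1*a_0 = -127/408; P2 = a_2 + q1*a_1 + q2*a_0 = 31/1632; P3 = a_3 + q1*a_2 + q2*a_1 + q3*a_0 = -59/235008.

The Pade approximant has numerator coefficients [23/17, -127/408, 31/1632, -59/235008]; denominator coefficients [1, -5/24, 1/96, -1/13824].


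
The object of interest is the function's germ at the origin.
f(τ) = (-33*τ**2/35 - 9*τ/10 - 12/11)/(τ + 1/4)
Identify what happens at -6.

Denominator factors: τ + 1/4 = -23/4 at τ = -6 — none vanishes.
So the germ continues analytically to -6.

The point is a regular point.


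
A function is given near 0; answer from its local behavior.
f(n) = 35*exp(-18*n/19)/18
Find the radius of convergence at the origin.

The radius of convergence is infinite.

The factor exp(-18*n/19) is entire and contributes no finite singular point.
The polynomial part has no poles.
No finite singular points: the Taylor series at 0 converges everywhere.


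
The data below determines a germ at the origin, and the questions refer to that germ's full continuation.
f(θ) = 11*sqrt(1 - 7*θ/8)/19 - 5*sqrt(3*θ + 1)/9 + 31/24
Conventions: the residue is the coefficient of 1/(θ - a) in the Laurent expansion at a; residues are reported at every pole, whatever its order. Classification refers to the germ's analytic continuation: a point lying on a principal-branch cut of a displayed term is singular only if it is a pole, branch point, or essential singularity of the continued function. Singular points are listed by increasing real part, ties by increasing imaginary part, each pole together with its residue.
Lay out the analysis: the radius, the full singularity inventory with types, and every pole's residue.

Radius of convergence at 0: 1/3.
At -1/3: an algebraic (square-root) branch point.
At 8/7: an algebraic (square-root) branch point.

Branch term (11/19)*sqrt(1 - θ/(8/7)): its argument vanishes at θ = 8/7, a square-root branch point, modulus 8/7.
Branch term (-5/9)*sqrt(1 - θ/(-1/3)): its argument vanishes at θ = -1/3, a square-root branch point, modulus 1/3.
The radius of convergence is the smallest modulus among the singular points: 1/3.
List the singular points by increasing real part (a conjugate pair: the negative imaginary part first).


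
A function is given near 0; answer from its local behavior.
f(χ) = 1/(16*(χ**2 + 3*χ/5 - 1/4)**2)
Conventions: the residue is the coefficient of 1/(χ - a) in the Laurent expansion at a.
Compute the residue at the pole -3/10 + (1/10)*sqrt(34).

The factor χ**2 + 3*χ/5 - 1/4 splits as (χ - a)(χ - a') with a = -3/10 + (1/10)*sqrt(34), a' = -3/10 - (1/10)*sqrt(34). At the order-2 pole a set g(χ) = (χ - a)^2*f(χ) = [1/16] / (χ - a')^2.
Order-2 pole: residue = g'(a); g'(-3/10 + (1/10)*sqrt(34)) = -(125/9248)*sqrt(34), so the residue is -(125/9248)*sqrt(34).

The residue is -(125/9248)*sqrt(34).


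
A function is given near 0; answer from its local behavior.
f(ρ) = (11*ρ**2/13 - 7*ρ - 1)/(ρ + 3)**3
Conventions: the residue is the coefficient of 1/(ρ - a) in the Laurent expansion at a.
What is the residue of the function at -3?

At the order-3 pole -3 set g(ρ) = (ρ - (-3))^3*f(ρ) = 11*ρ**2/13 - 7*ρ - 1.
Order-3 pole: residue = g''(a)/2; g''(-3) = 22/13, so the residue is 11/13.

The residue is 11/13.


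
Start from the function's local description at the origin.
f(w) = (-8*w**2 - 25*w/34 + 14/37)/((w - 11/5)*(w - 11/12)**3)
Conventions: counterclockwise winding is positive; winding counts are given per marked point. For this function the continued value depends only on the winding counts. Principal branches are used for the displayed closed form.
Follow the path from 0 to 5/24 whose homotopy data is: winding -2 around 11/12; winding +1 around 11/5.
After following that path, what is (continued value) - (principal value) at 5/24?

The function is rational, hence single-valued: continuing it around any pole returns the same value, so the difference is 0.

Continued minus principal equals 0.


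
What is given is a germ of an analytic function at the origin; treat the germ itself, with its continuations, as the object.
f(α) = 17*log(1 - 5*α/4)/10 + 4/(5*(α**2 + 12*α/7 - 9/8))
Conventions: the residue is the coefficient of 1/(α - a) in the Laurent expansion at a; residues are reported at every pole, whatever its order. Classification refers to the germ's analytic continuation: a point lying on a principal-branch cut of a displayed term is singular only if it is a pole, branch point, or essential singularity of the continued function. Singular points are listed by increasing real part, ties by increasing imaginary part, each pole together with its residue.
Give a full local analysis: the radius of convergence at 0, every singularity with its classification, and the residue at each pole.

Denominator factor (α**2 + 12*α/7 - 9/8): discriminant 729/98, real irrational roots -6/7 + (27/28)*sqrt(2) and -6/7 - (27/28)*sqrt(2); poles of order 1, moduli -6/7 + (27/28)*sqrt(2) and 6/7 + (27/28)*sqrt(2).
Branch term (17/10)*log(1 - α/(4/5)): its argument vanishes at α = 4/5, a logarithmic branch point, modulus 4/5.
The radius of convergence is the smallest modulus among the singular points: -6/7 + (27/28)*sqrt(2).
The branch term is analytic at -6/7 - (27/28)*sqrt(2) and contributes nothing to the residue; only the rational part matters.
The factor α**2 + 12*α/7 - 9/8 splits as (α - a)(α - a') with a = -6/7 - (27/28)*sqrt(2), a' = -6/7 + (27/28)*sqrt(2). At the order-1 pole a set g(α) = (α - a)*(rational part) = [4/5] / (α - a').
Simple pole: residue = g(a) at a = -6/7 - (27/28)*sqrt(2), which is -(28/135)*sqrt(2).
The branch term is analytic at -6/7 + (27/28)*sqrt(2) and contributes nothing to the residue; only the rational part matters.
The factor α**2 + 12*α/7 - 9/8 splits as (α - a)(α - a') with a = -6/7 + (27/28)*sqrt(2), a' = -6/7 - (27/28)*sqrt(2). At the order-1 pole a set g(α) = (α - a)*(rational part) = [4/5] / (α - a').
Simple pole: residue = g(a) at a = -6/7 + (27/28)*sqrt(2), which is (28/135)*sqrt(2).
List the singular points by increasing real part (a conjugate pair: the negative imaginary part first).

Radius of convergence at 0: -6/7 + (27/28)*sqrt(2).
At -6/7 - (27/28)*sqrt(2): a pole of order 1; residue -(28/135)*sqrt(2).
At -6/7 + (27/28)*sqrt(2): a pole of order 1; residue (28/135)*sqrt(2).
At 4/5: a logarithmic branch point.


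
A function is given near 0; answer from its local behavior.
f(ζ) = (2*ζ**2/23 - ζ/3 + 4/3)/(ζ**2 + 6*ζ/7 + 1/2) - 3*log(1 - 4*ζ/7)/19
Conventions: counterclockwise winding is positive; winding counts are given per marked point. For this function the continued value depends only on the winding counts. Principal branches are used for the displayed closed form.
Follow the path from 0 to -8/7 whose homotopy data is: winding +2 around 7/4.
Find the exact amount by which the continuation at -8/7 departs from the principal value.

Continued minus principal equals -(12/19)*pi*i.

The rational part is single-valued and drops out of the difference; each branch term changes only by its own monodromy.
(-3/19)*log(1 - ζ/(7/4)): each positive loop around 7/4 adds 2*pi*i to the log, so winding +2 contributes (-3/19)*(2)*2*pi*i = -(12/19)*pi*i.
Summing the contributions at ζ = -8/7 gives -(12/19)*pi*i.


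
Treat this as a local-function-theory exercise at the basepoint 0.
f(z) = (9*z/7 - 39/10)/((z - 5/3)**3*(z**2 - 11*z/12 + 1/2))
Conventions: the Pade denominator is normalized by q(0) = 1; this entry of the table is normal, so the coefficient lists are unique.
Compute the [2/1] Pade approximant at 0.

The Pade approximant has numerator coefficients [1053/625, 40529991141/10074509375, 7602154884/1736984375]; denominator coefficients [1, -2530703/2763294].

Taylor coefficients needed (expand at 0): a_0 = 1053/625, a_1 = 243513/43750, a_2 = 4144941/437500, a_3 = 1084587/125000.
Write the denominator as Q(z) = 1 + q1*z. Requiring Q*f - P = O(z^4) with deg P <= 2 kills the coefficients of z^3..z^3 in Q*f:
  z^3: a_3 + q1*a_2 = 0, i.e. 1084587/125000 + (4144941/437500)*q1 = 0.
Solving this linear system: q1 = -2530703/2763294.
The numerator is Q*f truncated at degree 2: P0 = a_0 = 1053/625; P1 = a_1 + q1*a_0 = 40529991141/10074509375; P2 = a_2 + q1*a_1 = 7602154884/1736984375.


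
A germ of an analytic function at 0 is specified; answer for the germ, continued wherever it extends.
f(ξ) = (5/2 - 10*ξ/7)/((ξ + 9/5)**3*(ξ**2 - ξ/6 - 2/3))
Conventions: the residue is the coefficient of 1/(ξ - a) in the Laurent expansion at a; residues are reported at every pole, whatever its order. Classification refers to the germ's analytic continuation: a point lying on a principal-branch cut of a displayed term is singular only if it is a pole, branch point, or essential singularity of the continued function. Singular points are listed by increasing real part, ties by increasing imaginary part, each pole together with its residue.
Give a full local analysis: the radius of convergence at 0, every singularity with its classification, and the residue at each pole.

Denominator factor (ξ**2 - ξ/6 - 2/3): discriminant 97/36, real irrational roots 1/12 + (1/12)*sqrt(97) and 1/12 - (1/12)*sqrt(97); poles of order 1, moduli 1/12 + (1/12)*sqrt(97) and -1/12 + (1/12)*sqrt(97).
Denominator factor (ξ + 9/5)^3: pole of order 3 at -9/5, modulus 9/5.
The radius of convergence is the smallest modulus among the singular points: -1/12 + (1/12)*sqrt(97).
At the order-3 pole -9/5 set g(ξ) = (ξ - (-9/5))^3*f(ξ) = (5/2 - 10*ξ/7)/(ξ**2 - ξ/6 - 2/3).
Order-3 pole: residue = g''(a)/2; g''(-9/5) = 1980678750/560440937, so the residue is 990339375/560440937.
The factor ξ**2 - ξ/6 - 2/3 splits as (ξ - a)(ξ - a') with a = 1/12 - (1/12)*sqrt(97), a' = 1/12 + (1/12)*sqrt(97). At the order-1 pole a set g(ξ) = (ξ - a)*f(ξ) = [(5/2 - 10*ξ/7)/(ξ + 9/5)**3] / (ξ - a').
Simple pole: residue = g(a) at a = 1/12 - (1/12)*sqrt(97), which is -990339375/1120881874 - (10164759375/108725541778)*sqrt(97).
The factor ξ**2 - ξ/6 - 2/3 splits as (ξ - a)(ξ - a') with a = 1/12 + (1/12)*sqrt(97), a' = 1/12 - (1/12)*sqrt(97). At the order-1 pole a set g(ξ) = (ξ - a)*f(ξ) = [(5/2 - 10*ξ/7)/(ξ + 9/5)**3] / (ξ - a').
Simple pole: residue = g(a) at a = 1/12 + (1/12)*sqrt(97), which is -990339375/1120881874 + (10164759375/108725541778)*sqrt(97).
List the singular points by increasing real part (a conjugate pair: the negative imaginary part first).

Radius of convergence at 0: -1/12 + (1/12)*sqrt(97).
At -9/5: a pole of order 3; residue 990339375/560440937.
At 1/12 - (1/12)*sqrt(97): a pole of order 1; residue -990339375/1120881874 - (10164759375/108725541778)*sqrt(97).
At 1/12 + (1/12)*sqrt(97): a pole of order 1; residue -990339375/1120881874 + (10164759375/108725541778)*sqrt(97).


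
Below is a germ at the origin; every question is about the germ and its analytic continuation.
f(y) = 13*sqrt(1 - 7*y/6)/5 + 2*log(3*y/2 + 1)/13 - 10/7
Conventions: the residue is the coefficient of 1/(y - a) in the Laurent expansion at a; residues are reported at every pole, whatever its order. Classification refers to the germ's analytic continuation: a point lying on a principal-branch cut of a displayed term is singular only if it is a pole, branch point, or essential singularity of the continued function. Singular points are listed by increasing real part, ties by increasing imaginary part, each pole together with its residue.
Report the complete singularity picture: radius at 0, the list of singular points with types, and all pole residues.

Radius of convergence at 0: 2/3.
At -2/3: a logarithmic branch point.
At 6/7: an algebraic (square-root) branch point.

Branch term (13/5)*sqrt(1 - y/(6/7)): its argument vanishes at y = 6/7, a square-root branch point, modulus 6/7.
Branch term (2/13)*log(1 - y/(-2/3)): its argument vanishes at y = -2/3, a logarithmic branch point, modulus 2/3.
The radius of convergence is the smallest modulus among the singular points: 2/3.
List the singular points by increasing real part (a conjugate pair: the negative imaginary part first).


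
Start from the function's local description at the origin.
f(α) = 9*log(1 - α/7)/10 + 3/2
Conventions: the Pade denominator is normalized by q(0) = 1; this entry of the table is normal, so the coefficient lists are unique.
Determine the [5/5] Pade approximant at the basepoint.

Taylor coefficients needed (expand at 0): a_0 = 3/2, a_1 = -9/70, a_2 = -9/980, a_3 = -3/3430, a_4 = -9/96040, a_5 = -9/840350, a_6 = -3/2352980, a_7 = -9/57648010, a_8 = -9/461184080, a_9 = -1/403536070, a_10 = -9/28247524900.
Write the denominator as Q(α) = 1 + q1*α + q2*α^2 + q3*α^3 + q4*α^4 + q5*α^5. Requiring Q*f - P = O(α^11) with deg P <= 5 kills the coefficients of α^6..α^10 in Q*f:
  α^6: a_6 + q1*a_5 + q2*a_4 + q3*a_3 + q4*a_2 + q5*a_1 = 0, i.e. -3/2352980 + (-9/840350)*q1 + (-9/96040)*q2 + (-3/3430)*q3 + (-9/980)*q4 + (-9/70)*q5 = 0.
  α^7: a_7 + q1*a_6 + q2*a_5 + q3*a_4 + q4*a_3 + q5*a_2 = 0, i.e. -9/57648010 + (-3/2352980)*q1 + (-9/840350)*q2 + (-9/96040)*q3 + (-3/3430)*q4 + (-9/980)*q5 = 0.
  α^8: a_8 + q1*a_7 + q2*a_6 + q3*a_5 + q4*a_4 + q5*a_3 = 0, i.e. -9/461184080 + (-9/57648010)*q1 + (-3/2352980)*q2 + (-9/840350)*q3 + (-9/96040)*q4 + (-3/3430)*q5 = 0.
  α^9: a_9 + q1*a_8 + q2*a_7 + q3*a_6 + q4*a_5 + q5*a_4 = 0, i.e. -1/403536070 + (-9/461184080)*q1 + (-9/57648010)*q2 + (-3/2352980)*q3 + (-9/840350)*q4 + (-9/96040)*q5 = 0.
  α^10: a_10 + q1*a_9 + q2*a_8 + q3*a_7 + q4*a_6 + q5*a_5 = 0, i.e. -9/28247524900 + (-1/403536070)*q1 + (-9/461184080)*q2 + (-9/57648010)*q3 + (-3/2352980)*q4 + (-9/840350)*q5 = 0.
Solving this linear system: q1 = -5/14, q2 = 20/441, q3 = -5/2058, q4 = 5/100842, q5 = -1/4235364.
The numerator is Q*f truncated at degree 5: P0 = a_0 = 3/2; P1 = a_1 + q1*a_0 = -93/140; P2 = a_2 + q1*a_1 + q2*a_0 = 11/105; P3 = a_3 + q1*a_2 + q2*a_1 + q3*a_0 = -97/13720; P4 = a_4 + q1*a_3 + q2*a_2 + q3*a_1 + q4*a_0 = 127/672280; P5 = a_5 + q1*a_4 + q2*a_3 + q3*a_2 + q4*a_1 + q5*a_0 = -187/141178800.

The Pade approximant has numerator coefficients [3/2, -93/140, 11/105, -97/13720, 127/672280, -187/141178800]; denominator coefficients [1, -5/14, 20/441, -5/2058, 5/100842, -1/4235364].
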